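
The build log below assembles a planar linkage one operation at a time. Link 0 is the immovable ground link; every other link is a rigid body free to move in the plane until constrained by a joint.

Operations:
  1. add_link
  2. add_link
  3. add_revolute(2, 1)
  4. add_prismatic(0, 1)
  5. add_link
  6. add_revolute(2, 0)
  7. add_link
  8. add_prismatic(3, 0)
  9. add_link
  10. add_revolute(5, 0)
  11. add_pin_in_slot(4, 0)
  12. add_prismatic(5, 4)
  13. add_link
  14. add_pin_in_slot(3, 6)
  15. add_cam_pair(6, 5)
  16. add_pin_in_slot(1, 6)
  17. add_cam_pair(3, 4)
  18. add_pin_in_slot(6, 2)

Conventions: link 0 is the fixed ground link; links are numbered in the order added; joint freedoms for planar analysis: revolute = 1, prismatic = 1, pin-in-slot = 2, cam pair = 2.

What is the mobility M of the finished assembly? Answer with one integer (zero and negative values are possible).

L=1 J1=0 J2=0
add link → L=2 J1=0 J2=0
add link → L=3 J1=0 J2=0
R@2,1 dof=1 J1 → L=3 J1=1 J2=0
P@0,1 dof=1 J1 → L=3 J1=2 J2=0
add link → L=4 J1=2 J2=0
R@2,0 dof=1 J1 → L=4 J1=3 J2=0
add link → L=5 J1=3 J2=0
P@3,0 dof=1 J1 → L=5 J1=4 J2=0
add link → L=6 J1=4 J2=0
R@5,0 dof=1 J1 → L=6 J1=5 J2=0
PS@4,0 dof=2 J2 → L=6 J1=5 J2=1
P@5,4 dof=1 J1 → L=6 J1=6 J2=1
add link → L=7 J1=6 J2=1
PS@3,6 dof=2 J2 → L=7 J1=6 J2=2
C@6,5 dof=2 J2 → L=7 J1=6 J2=3
PS@1,6 dof=2 J2 → L=7 J1=6 J2=4
C@3,4 dof=2 J2 → L=7 J1=6 J2=5
PS@6,2 dof=2 J2 → L=7 J1=6 J2=6
M=3(L−1)−2J1−J2=3·6−2·6−6=0

M = 0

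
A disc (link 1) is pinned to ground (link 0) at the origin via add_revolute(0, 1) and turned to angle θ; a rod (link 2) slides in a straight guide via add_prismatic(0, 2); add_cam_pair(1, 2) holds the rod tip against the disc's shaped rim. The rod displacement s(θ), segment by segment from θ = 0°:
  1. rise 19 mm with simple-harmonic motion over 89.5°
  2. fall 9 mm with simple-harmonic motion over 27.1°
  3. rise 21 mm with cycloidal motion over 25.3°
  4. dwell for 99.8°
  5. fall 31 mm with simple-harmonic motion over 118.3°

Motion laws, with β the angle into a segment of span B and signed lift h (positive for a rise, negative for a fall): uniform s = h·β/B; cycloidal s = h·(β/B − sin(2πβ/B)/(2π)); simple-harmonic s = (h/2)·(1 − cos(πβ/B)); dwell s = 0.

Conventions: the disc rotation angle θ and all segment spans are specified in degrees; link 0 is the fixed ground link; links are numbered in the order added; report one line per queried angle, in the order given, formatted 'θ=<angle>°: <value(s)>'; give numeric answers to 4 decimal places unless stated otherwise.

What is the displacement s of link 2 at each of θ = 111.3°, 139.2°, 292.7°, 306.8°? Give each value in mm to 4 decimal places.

segment 1 (0° to 89.5°, simple-harmonic, h = 19) is passed completely: s = 0.0000 + (19) = 19.0000
θ = 111.3° falls in segment 2 (89.5° to 116.6°, simple-harmonic, h = -9): β = 111.3 − 89.5 = 21.8°, B = 27.1°; Δs = -9/2·(1 − cos(π·0.8044)) = -8.1770; s = 19.0000 − 8.1770 = 10.8230
segment 2 (89.5° to 116.6°, simple-harmonic, h = -9) is passed completely: s = 19.0000 + (-9) = 10.0000
θ = 139.2° falls in segment 3 (116.6° to 141.9°, cycloidal, h = 21): β = 139.2 − 116.6 = 22.6°, B = 25.3°; Δs = 21·(0.8933 − sin(2π·0.8933)/(2π)) = 20.8358; s = 10.0000 + 20.8358 = 30.8358
segment 3 (116.6° to 141.9°, cycloidal, h = 21) is passed completely: s = 10.0000 + (21) = 31.0000
segment 4 (141.9° to 241.7°, dwell): s unchanged at 31.0000
θ = 292.7° falls in segment 5 (241.7° to 360°, simple-harmonic, h = -31): β = 292.7 − 241.7 = 51°, B = 118.3°; Δs = -31/2·(1 − cos(π·0.4311)) = -12.1714; s = 31.0000 − 12.1714 = 18.8286
θ = 306.8° falls in segment 5 (241.7° to 360°, simple-harmonic, h = -31): β = 306.8 − 241.7 = 65.1°, B = 118.3°; Δs = -31/2·(1 − cos(π·0.5503)) = -17.9390; s = 31.0000 − 17.9390 = 13.0610

θ=111.3°: 10.8230
θ=139.2°: 30.8358
θ=292.7°: 18.8286
θ=306.8°: 13.0610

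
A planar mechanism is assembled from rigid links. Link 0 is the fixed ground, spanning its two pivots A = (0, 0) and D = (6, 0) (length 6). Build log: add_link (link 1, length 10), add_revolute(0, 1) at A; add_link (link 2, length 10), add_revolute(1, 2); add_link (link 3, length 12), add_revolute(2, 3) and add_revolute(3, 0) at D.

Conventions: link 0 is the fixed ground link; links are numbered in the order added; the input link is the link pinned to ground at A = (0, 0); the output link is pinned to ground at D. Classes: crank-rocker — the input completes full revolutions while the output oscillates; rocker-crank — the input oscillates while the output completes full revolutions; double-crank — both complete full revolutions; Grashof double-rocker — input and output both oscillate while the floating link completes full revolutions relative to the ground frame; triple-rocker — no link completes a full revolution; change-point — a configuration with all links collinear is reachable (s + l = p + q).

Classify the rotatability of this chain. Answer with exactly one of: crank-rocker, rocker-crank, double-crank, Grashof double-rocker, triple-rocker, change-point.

lengths: ground=6, input=10, coupler=10, output=12
sorted: s=6 (shortest), l=12 (longest), p+q=20
s + l = 18 vs p + q = 20
s + l < p + q (Grashof) with shortest = ground link → double-crank

double-crank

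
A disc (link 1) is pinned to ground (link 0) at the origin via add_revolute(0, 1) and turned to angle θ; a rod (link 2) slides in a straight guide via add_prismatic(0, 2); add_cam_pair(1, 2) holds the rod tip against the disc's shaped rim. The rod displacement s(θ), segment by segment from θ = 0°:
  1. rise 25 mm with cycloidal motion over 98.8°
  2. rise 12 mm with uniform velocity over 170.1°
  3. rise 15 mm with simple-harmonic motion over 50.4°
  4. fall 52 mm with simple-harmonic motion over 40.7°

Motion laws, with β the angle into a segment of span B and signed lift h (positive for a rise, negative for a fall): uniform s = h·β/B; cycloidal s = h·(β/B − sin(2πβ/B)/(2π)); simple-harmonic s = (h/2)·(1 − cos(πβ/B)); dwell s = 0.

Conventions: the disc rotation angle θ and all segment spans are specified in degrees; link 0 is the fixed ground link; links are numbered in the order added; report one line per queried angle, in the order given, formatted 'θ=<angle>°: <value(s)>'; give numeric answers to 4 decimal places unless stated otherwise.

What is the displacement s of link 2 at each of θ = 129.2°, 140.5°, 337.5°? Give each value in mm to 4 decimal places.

segment 1 (0° to 98.8°, cycloidal, h = 25) is passed completely: s = 0.0000 + (25) = 25.0000
θ = 129.2° falls in segment 2 (98.8° to 268.9°, uniform, h = 12): β = 129.2 − 98.8 = 30.4°, B = 170.1°; Δs = 12·30.4/170.1 = 2.1446; s = 25.0000 + 2.1446 = 27.1446
θ = 140.5° falls in segment 2 (98.8° to 268.9°, uniform, h = 12): β = 140.5 − 98.8 = 41.7°, B = 170.1°; Δs = 12·41.7/170.1 = 2.9418; s = 25.0000 + 2.9418 = 27.9418
segment 2 (98.8° to 268.9°, uniform, h = 12) is passed completely: s = 25.0000 + (12) = 37.0000
segment 3 (268.9° to 319.3°, simple-harmonic, h = 15) is passed completely: s = 37.0000 + (15) = 52.0000
θ = 337.5° falls in segment 4 (319.3° to 360°, simple-harmonic, h = -52): β = 337.5 − 319.3 = 18.2°, B = 40.7°; Δs = -52/2·(1 − cos(π·0.4472)) = -21.7049; s = 52.0000 − 21.7049 = 30.2951

θ=129.2°: 27.1446
θ=140.5°: 27.9418
θ=337.5°: 30.2951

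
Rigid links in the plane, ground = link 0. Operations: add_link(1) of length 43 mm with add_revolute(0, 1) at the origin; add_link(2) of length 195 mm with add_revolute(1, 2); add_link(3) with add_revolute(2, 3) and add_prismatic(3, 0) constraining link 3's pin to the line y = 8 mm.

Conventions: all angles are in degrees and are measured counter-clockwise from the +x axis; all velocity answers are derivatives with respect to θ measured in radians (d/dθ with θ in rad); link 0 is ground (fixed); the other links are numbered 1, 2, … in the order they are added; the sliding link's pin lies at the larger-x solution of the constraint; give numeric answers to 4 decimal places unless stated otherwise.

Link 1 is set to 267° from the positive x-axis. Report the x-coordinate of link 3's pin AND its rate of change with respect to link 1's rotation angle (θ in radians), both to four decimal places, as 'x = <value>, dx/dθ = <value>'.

geometry: r = 43 mm, L = 195 mm, e = 8 mm
crank pin P = (r cos θ, r sin θ) = (-2.250446, -42.941070)
h = r sin θ − e = -42.941070 − 8 = -50.941070
x = r cos θ + √(L² − h²) = -2.250446 + 188.228604 = 185.978158
dx/dθ = −r sin θ − h·r cos θ/√(L² − h²) (θ in radians; h = -50.941070) = 42.332023

x = 185.9782, dx/dθ = 42.3320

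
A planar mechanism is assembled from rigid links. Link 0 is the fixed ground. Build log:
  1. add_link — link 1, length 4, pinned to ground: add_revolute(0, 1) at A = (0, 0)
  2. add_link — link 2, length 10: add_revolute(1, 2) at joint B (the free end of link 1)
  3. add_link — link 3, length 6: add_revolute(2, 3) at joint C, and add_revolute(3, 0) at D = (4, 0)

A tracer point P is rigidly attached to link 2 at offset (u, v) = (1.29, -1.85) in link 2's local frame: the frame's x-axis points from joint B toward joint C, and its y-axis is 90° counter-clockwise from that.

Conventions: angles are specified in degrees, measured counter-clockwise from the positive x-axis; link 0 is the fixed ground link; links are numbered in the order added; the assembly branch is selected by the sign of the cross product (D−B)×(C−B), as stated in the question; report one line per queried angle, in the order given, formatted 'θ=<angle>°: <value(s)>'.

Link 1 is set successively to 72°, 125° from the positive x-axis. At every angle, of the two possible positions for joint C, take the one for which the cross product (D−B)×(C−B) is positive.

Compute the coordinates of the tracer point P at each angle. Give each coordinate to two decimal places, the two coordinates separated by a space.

A=(0,0), D=(4.00,0)
θ=72°: B = A + 4.00·(cos72°, sin72°) = (1.2361, 3.8042)
θ=72°: |BD| = 4.7023
θ=72°: circle(B,10.00) ∩ circle(D,6.00): a=9.1563, h=4.0201
θ=72°:   candidates: C₊=(9.8704,-1.2405) cross=18.904; C₋=(3.3657,-5.9664) cross=-18.904
θ=72°:   branch + wants cross > 0 → take C=(9.8704,-1.2405) (cross=18.904)
θ=72°: ex = (C−B)/|BC| = (0.8634,-0.5045); ey = (0.5045,0.8634)
θ=72°: P = B + 1.29·ex + -1.85·ey = (1.4166,1.5561)
θ=125°: B = A + 4.00·(cos125°, sin125°) = (-2.2943, 3.2766)
θ=125°: |BD| = 7.0961
θ=125°: circle(B,10.00) ∩ circle(D,6.00): a=8.0576, h=5.9225
θ=125°:   candidates: C₊=(7.5875,4.8093) cross=42.026; C₋=(2.1182,-5.6973) cross=-42.026
θ=125°:   branch + wants cross > 0 → take C=(7.5875,4.8093) (cross=42.026)
θ=125°: ex = (C−B)/|BC| = (0.9882,0.1533); ey = (-0.1533,0.9882)
θ=125°: P = B + 1.29·ex + -1.85·ey = (-0.7360,1.6462)

θ=72°: 1.42 1.56
θ=125°: -0.74 1.65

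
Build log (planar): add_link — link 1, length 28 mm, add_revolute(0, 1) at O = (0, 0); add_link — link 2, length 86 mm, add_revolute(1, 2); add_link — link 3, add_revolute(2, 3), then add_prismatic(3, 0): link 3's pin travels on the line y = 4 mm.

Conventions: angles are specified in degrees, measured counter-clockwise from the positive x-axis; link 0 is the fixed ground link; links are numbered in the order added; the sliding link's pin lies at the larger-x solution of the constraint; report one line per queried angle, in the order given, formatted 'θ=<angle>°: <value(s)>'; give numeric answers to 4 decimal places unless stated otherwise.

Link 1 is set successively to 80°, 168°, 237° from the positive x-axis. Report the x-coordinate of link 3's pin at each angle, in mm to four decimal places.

geometry: r = 28 mm, L = 86 mm, e = 4 mm
θ=80°: crank pin P = (r cos θ, r sin θ) = (4.862149, 27.574617)
θ=80°: h = r sin θ − e = 27.574617 − 4 = 23.574617
θ=80°: x = r cos θ + √(L² − h²) = 4.862149 + 82.705728 = 87.567877
θ=168°: crank pin P = (r cos θ, r sin θ) = (-27.388133, 5.821527)
θ=168°: h = r sin θ − e = 5.821527 − 4 = 1.821527
θ=168°: x = r cos θ + √(L² − h²) = -27.388133 + 85.980707 = 58.592575
θ=237°: crank pin P = (r cos θ, r sin θ) = (-15.249893, -23.482776)
θ=237°: h = r sin θ − e = -23.482776 − 4 = -27.482776
θ=237°: x = r cos θ + √(L² − h²) = -15.249893 + 81.490472 = 66.240579

θ=80°: 87.5679
θ=168°: 58.5926
θ=237°: 66.2406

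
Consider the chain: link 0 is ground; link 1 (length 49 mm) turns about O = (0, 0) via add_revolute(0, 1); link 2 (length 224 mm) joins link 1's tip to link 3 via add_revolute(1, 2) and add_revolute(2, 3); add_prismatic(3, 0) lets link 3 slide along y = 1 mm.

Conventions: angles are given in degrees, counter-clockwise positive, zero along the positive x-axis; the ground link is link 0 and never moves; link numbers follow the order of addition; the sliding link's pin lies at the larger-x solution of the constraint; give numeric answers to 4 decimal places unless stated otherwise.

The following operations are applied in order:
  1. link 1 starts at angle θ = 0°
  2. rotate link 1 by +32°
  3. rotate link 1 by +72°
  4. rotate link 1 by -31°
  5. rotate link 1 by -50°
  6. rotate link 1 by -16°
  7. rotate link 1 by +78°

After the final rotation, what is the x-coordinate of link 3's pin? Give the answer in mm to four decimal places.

geometry: r = 49 mm, L = 224 mm, e = 1 mm; θ starts at 0°
rotate link 1 by +32°: θ ← 0° +32° = 32°
rotate link 1 by +72°: θ ← 32° +72° = 104°
rotate link 1 by -31°: θ ← 104° -31° = 73°
rotate link 1 by -50°: θ ← 73° -50° = 23°
rotate link 1 by -16°: θ ← 23° -16° = 7°
rotate link 1 by +78°: θ ← 7° +78° = 85°
crank pin P = (r cos θ, r sin θ) = (4.270631, 48.813540)
h = r sin θ − e = 48.813540 − 1 = 47.813540
x = r cos θ + √(L² − h²) = 4.270631 + 218.837532 = 223.108163

223.1082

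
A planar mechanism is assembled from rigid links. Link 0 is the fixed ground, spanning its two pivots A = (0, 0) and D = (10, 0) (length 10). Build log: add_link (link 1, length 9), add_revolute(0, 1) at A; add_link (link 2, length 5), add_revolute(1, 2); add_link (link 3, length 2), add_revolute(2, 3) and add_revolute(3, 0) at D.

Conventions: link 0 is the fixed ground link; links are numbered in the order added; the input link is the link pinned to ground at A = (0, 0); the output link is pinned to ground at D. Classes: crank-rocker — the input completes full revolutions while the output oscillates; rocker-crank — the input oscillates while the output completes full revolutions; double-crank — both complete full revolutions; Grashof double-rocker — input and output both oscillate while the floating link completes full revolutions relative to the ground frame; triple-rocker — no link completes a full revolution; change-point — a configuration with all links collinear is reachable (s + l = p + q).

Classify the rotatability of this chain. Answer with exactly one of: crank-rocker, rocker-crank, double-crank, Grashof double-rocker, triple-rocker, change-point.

lengths: ground=10, input=9, coupler=5, output=2
sorted: s=2 (shortest), l=10 (longest), p+q=14
s + l = 12 vs p + q = 14
s + l < p + q (Grashof) with shortest = output link → rocker-crank

rocker-crank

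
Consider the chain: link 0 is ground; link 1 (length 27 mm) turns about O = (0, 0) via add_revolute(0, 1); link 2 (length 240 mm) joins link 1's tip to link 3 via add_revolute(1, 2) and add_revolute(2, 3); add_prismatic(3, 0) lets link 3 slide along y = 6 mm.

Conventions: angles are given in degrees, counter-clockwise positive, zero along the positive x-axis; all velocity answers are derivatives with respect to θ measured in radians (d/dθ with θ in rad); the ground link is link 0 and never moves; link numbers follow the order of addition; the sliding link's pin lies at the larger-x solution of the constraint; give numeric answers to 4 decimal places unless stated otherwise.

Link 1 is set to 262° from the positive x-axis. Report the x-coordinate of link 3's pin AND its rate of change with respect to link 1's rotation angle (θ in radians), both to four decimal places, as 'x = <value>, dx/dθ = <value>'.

geometry: r = 27 mm, L = 240 mm, e = 6 mm
crank pin P = (r cos θ, r sin θ) = (-3.757674, -26.737238)
h = r sin θ − e = -26.737238 − 6 = -32.737238
x = r cos θ + √(L² − h²) = -3.757674 + 237.756752 = 233.999079
dx/dθ = −r sin θ − h·r cos θ/√(L² − h²) (θ in radians; h = -32.737238) = 26.219836

x = 233.9991, dx/dθ = 26.2198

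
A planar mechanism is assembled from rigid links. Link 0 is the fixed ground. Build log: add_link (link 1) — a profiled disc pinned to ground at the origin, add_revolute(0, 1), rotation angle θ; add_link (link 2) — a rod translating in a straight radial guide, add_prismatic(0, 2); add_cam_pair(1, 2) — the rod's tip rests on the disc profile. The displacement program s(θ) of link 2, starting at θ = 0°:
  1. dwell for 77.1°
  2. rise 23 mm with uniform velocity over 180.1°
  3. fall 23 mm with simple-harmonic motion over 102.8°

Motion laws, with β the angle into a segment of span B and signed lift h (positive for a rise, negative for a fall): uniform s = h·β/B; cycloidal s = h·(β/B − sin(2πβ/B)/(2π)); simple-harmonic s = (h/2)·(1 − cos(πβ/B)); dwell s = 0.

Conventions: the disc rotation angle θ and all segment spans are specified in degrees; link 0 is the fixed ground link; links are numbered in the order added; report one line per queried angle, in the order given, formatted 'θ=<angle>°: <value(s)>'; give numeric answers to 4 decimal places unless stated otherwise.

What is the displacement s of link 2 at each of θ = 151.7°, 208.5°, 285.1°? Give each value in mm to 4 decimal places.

seg 1 [0°–77.1°] dwell: s stays 0.0000
seg 2 [77.1°–257.2°] uniform, h=23: θ=151.7° here. β=74.6, B=180.1. 23·74.6/180.1 = 9.5269 → s = 9.5269
seg 2 [77.1°–257.2°] uniform, h=23: θ=208.5° here. β=131.4, B=180.1. 23·131.4/180.1 = 16.7807 → s = 16.7807
seg 2 [77.1°–257.2°] uniform, h=23: full span → s += 23 → s = 23.0000
seg 3 [257.2°–360°] simple-harmonic, h=-23: θ=285.1° here. β=27.9, B=102.8. -23/2·(1 − cos(π·0.2714)) = -3.9329 → s = 19.0671

θ=151.7°: 9.5269
θ=208.5°: 16.7807
θ=285.1°: 19.0671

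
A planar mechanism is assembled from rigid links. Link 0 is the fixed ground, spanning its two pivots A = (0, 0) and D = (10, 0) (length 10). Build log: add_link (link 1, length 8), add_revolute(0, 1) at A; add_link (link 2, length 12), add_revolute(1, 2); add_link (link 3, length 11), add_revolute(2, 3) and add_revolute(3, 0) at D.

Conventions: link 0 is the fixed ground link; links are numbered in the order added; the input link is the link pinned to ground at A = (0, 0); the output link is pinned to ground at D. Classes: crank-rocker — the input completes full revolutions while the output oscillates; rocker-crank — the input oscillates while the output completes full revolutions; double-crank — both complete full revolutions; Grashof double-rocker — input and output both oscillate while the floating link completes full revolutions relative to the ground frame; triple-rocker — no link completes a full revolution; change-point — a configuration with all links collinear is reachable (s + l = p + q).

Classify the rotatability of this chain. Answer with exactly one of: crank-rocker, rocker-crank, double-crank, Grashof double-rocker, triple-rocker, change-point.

lengths: ground=10, input=8, coupler=12, output=11
sorted: s=8 (shortest), l=12 (longest), p+q=21
s + l = 20 vs p + q = 21
s + l < p + q (Grashof) with shortest = input link → crank-rocker

crank-rocker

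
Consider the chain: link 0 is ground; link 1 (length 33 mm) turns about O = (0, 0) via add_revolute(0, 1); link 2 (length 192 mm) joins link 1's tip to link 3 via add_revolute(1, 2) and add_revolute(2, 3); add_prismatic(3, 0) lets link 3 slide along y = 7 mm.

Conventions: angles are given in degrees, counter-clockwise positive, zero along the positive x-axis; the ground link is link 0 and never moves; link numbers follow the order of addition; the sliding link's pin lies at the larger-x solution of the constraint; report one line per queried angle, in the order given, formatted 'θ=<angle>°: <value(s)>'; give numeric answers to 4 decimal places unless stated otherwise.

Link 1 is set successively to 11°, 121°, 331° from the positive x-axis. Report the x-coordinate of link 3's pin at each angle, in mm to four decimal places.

geometry: r = 33 mm, L = 192 mm, e = 7 mm
θ=11°: crank pin P = (r cos θ, r sin θ) = (32.393697, 6.296697)
θ=11°: h = r sin θ − e = 6.296697 − 7 = -0.703303
θ=11°: x = r cos θ + √(L² − h²) = 32.393697 + 191.998712 = 224.392409
θ=121°: crank pin P = (r cos θ, r sin θ) = (-16.996256, 28.286521)
θ=121°: h = r sin θ − e = 28.286521 − 7 = 21.286521
θ=121°: x = r cos θ + √(L² − h²) = -16.996256 + 190.816362 = 173.820106
θ=331°: crank pin P = (r cos θ, r sin θ) = (28.862450, -15.998717)
θ=331°: h = r sin θ − e = -15.998717 − 7 = -22.998717
θ=331°: x = r cos θ + √(L² − h²) = 28.862450 + 190.617573 = 219.480023

θ=11°: 224.3924
θ=121°: 173.8201
θ=331°: 219.4800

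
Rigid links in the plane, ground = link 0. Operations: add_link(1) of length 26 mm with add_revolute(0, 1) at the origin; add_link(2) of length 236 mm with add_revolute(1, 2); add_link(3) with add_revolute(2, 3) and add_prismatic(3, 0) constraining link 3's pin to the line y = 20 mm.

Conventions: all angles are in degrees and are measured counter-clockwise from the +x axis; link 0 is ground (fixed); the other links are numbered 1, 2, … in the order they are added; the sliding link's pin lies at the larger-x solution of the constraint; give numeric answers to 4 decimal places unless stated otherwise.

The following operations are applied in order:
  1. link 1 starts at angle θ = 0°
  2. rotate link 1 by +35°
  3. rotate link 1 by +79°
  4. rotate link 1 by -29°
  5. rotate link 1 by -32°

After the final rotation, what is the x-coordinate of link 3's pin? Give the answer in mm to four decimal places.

geometry: r = 26 mm, L = 236 mm, e = 20 mm; θ starts at 0°
rotate link 1 by +35°: θ ← 0° +35° = 35°
rotate link 1 by +79°: θ ← 35° +79° = 114°
rotate link 1 by -29°: θ ← 114° -29° = 85°
rotate link 1 by -32°: θ ← 85° -32° = 53°
crank pin P = (r cos θ, r sin θ) = (15.647191, 20.764523)
h = r sin θ − e = 20.764523 − 20 = 0.764523
x = r cos θ + √(L² − h²) = 15.647191 + 235.998762 = 251.645952

251.6460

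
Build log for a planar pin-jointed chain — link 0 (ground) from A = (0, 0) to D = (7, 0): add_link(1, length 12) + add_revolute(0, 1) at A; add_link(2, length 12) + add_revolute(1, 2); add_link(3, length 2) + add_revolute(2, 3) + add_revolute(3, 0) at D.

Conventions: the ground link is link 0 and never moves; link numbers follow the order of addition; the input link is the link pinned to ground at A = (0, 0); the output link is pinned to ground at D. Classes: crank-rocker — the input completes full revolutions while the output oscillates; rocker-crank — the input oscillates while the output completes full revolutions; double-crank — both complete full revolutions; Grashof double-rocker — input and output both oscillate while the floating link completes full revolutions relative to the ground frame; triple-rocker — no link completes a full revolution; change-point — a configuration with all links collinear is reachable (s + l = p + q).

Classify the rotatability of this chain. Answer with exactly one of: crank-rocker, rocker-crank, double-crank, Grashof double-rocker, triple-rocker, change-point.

lengths: ground=7, input=12, coupler=12, output=2
sorted: s=2 (shortest), l=12 (longest), p+q=19
s + l = 14 vs p + q = 19
s + l < p + q (Grashof) with shortest = output link → rocker-crank

rocker-crank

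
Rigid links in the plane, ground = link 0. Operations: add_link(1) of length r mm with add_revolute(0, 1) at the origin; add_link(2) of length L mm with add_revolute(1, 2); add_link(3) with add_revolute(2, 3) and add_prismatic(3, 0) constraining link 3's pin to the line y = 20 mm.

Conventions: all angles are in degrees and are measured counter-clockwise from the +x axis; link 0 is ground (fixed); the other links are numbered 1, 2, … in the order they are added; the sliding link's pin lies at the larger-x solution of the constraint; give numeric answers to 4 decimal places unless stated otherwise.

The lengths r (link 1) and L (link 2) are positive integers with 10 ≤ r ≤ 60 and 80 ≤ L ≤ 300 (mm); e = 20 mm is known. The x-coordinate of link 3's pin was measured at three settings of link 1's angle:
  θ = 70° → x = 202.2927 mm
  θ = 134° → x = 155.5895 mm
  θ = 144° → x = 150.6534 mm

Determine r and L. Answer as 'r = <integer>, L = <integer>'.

constraint per measurement: (x − r cos θ)² + (r sin θ − e)² = L²
subtracting the θ₁ and θ₂ equations cancels the r² and L² terms:
r = (x₁² − x₂²) / (2[(x₁cos θ₁ + e sin θ₁) − (x₂cos θ₂ + e sin θ₂)]) = 45.9999 → r = 46
L² = (x₁ − r cos θ₁)² + (r sin θ₁ − e)² = 35343.9897 → L = 188.0000 → L = 188
check at θ₃=144°: x = 150.6534 (printed 150.6534) ✓

r = 46, L = 188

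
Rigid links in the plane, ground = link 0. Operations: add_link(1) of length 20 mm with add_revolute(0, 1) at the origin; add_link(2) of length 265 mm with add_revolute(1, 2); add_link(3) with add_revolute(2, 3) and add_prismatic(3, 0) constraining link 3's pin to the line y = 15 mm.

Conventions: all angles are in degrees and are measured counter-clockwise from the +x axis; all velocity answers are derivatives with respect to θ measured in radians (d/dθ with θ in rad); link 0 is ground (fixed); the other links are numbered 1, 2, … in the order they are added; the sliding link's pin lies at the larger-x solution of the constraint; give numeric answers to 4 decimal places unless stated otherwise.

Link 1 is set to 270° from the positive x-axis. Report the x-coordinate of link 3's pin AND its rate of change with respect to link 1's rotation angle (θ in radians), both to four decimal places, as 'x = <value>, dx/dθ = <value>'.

geometry: r = 20 mm, L = 265 mm, e = 15 mm
crank pin P = (r cos θ, r sin θ) = (-0.000000, -20.000000)
h = r sin θ − e = -20.000000 − 15 = -35.000000
x = r cos θ + √(L² − h²) = -0.000000 + 262.678511 = 262.678511
dx/dθ = −r sin θ − h·r cos θ/√(L² − h²) (θ in radians; h = -35.000000) = 20.000000

x = 262.6785, dx/dθ = 20.0000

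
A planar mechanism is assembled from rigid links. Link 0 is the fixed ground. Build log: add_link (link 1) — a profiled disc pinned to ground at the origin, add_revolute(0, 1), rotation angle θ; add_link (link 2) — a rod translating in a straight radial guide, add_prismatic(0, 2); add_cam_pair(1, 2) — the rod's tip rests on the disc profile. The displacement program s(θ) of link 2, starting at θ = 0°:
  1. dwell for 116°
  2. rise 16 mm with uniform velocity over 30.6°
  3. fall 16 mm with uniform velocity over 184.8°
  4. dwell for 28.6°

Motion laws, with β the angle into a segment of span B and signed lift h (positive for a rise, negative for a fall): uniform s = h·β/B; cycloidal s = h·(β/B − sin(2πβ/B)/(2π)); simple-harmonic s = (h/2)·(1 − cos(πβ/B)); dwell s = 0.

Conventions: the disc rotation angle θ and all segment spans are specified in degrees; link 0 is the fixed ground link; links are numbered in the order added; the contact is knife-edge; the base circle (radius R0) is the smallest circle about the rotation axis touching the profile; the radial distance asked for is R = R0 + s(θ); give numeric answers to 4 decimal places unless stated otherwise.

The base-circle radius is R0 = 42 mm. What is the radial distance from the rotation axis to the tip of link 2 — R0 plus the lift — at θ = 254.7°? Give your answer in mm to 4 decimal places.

seg 1 [0°–116°] dwell: s stays 0.0000
seg 2 [116°–146.6°] uniform, h=16: full span → s += 16 → s = 16.0000
seg 3 [146.6°–331.4°] uniform, h=-16: θ=254.7° here. β=108.1, B=184.8. -16·108.1/184.8 = -9.3593 → s = 6.6407
R = R0 + s = 42 + 6.6407 = 48.6407

48.6407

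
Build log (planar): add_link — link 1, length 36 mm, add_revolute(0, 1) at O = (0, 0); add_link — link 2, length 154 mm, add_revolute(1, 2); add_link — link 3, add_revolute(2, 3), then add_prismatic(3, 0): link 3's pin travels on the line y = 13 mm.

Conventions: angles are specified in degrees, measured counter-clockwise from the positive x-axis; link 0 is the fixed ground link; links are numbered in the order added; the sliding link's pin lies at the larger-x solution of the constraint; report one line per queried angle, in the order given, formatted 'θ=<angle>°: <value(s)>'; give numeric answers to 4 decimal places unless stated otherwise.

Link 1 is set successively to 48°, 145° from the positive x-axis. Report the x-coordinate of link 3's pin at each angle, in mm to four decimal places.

geometry: r = 36 mm, L = 154 mm, e = 13 mm
θ=48°: crank pin P = (r cos θ, r sin θ) = (24.088702, 26.753214)
θ=48°: h = r sin θ − e = 26.753214 − 13 = 13.753214
θ=48°: x = r cos θ + √(L² − h²) = 24.088702 + 153.384644 = 177.473346
θ=145°: crank pin P = (r cos θ, r sin θ) = (-29.489474, 20.648752)
θ=145°: h = r sin θ − e = 20.648752 − 13 = 7.648752
θ=145°: x = r cos θ + √(L² − h²) = -29.489474 + 153.809937 = 124.320463

θ=48°: 177.4733
θ=145°: 124.3205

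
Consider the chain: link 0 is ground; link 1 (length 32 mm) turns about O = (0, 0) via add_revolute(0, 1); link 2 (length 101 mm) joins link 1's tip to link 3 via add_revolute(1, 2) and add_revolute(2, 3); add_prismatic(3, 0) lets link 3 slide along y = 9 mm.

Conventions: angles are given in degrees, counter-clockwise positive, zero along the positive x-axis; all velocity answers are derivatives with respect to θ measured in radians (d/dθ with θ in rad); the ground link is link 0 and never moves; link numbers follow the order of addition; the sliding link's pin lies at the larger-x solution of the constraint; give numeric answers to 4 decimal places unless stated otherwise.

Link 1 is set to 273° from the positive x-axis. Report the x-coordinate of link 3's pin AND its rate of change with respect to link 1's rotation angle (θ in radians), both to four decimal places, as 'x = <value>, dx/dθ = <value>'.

geometry: r = 32 mm, L = 101 mm, e = 9 mm
crank pin P = (r cos θ, r sin θ) = (1.674751, -31.956145)
h = r sin θ − e = -31.956145 − 9 = -40.956145
x = r cos θ + √(L² − h²) = 1.674751 + 92.323313 = 93.998064
dx/dθ = −r sin θ − h·r cos θ/√(L² − h²) (θ in radians; h = -40.956145) = 32.699092

x = 93.9981, dx/dθ = 32.6991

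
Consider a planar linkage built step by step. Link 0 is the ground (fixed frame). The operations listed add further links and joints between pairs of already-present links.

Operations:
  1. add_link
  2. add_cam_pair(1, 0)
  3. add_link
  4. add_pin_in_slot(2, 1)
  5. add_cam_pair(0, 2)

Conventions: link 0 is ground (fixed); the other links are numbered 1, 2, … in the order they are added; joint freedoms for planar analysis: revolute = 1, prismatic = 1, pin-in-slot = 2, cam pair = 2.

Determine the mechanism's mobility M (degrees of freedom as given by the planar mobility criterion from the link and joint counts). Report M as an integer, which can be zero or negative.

link 0 = ground. State L|J1|J2 = 1|0|0
+link1  2|0|0
C(1,0) f=2→J2  2|0|1
+link2  3|0|1
PS(2,1) f=2→J2  3|0|2
C(0,2) f=2→J2  3|0|3
M = 3(3−1)−2·0−3 = 6−0−3 = 3

M = 3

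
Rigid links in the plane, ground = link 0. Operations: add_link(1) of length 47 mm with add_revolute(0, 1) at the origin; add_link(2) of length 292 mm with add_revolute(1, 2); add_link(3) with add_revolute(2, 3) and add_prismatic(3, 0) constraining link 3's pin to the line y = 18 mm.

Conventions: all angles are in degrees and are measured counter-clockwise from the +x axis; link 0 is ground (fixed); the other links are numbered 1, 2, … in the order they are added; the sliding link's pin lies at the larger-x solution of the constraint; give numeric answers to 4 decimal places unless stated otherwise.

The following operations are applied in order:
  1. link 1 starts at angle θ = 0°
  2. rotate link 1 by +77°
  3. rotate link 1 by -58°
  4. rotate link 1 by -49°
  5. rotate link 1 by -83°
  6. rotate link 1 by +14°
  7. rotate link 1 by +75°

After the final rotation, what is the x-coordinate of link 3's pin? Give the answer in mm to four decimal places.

geometry: r = 47 mm, L = 292 mm, e = 18 mm; θ starts at 0°
rotate link 1 by +77°: θ ← 0° +77° = 77°
rotate link 1 by -58°: θ ← 77° -58° = 19°
rotate link 1 by -49°: θ ← 19° -49° = -30°
rotate link 1 by -83°: θ ← -30° -83° = -113°
rotate link 1 by +14°: θ ← -113° +14° = -99°
rotate link 1 by +75°: θ ← -99° +75° = -24°
crank pin P = (r cos θ, r sin θ) = (42.936637, -19.116622)
h = r sin θ − e = -19.116622 − 18 = -37.116622
x = r cos θ + √(L² − h²) = 42.936637 + 289.631415 = 332.568051

332.5681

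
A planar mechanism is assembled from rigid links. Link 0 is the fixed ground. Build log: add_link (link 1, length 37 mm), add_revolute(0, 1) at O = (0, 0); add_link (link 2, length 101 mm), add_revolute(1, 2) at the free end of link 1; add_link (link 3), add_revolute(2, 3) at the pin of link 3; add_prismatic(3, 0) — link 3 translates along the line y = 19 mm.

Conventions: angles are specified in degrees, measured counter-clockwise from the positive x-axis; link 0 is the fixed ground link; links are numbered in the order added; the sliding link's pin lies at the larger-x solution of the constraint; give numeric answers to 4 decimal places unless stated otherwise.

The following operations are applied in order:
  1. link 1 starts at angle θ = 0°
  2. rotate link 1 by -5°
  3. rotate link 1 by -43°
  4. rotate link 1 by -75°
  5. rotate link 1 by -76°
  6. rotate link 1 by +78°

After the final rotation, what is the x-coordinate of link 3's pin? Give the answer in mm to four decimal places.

geometry: r = 37 mm, L = 101 mm, e = 19 mm; θ starts at 0°
rotate link 1 by -5°: θ ← 0° -5° = -5°
rotate link 1 by -43°: θ ← -5° -43° = -48°
rotate link 1 by -75°: θ ← -48° -75° = -123°
rotate link 1 by -76°: θ ← -123° -76° = -199°
rotate link 1 by +78°: θ ← -199° +78° = -121°
crank pin P = (r cos θ, r sin θ) = (-19.056409, -31.715190)
h = r sin θ − e = -31.715190 − 19 = -50.715190
x = r cos θ + √(L² − h²) = -19.056409 + 87.343972 = 68.287563

68.2876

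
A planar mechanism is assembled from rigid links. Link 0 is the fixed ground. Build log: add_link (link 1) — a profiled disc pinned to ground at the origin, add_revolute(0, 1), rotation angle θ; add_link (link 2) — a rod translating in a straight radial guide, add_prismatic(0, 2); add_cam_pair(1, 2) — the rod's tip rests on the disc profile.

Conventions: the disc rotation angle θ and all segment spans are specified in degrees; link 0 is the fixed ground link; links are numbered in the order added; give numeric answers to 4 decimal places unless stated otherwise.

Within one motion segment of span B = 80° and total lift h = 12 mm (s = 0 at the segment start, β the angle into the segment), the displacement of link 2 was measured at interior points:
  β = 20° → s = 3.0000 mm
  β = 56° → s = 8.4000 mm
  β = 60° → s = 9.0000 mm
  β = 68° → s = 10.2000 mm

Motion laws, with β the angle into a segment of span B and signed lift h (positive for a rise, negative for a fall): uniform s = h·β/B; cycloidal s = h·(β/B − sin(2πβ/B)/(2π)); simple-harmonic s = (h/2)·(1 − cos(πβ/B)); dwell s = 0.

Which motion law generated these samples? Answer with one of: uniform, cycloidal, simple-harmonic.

candidates at β/B = r: uniform s = h·r (linear in β); cycloidal s = h·(r − sin(2πr)/(2π)); simple-harmonic s = (h/2)(1 − cos(πr))
β=20°: printed 3.0000 | uniform 3.0000, cycloidal 1.0901, simple-harmonic 1.7574
β=56°: printed 8.4000 | uniform 8.4000, cycloidal 10.2164, simple-harmonic 9.5267
β=60°: printed 9.0000 | uniform 9.0000, cycloidal 10.9099, simple-harmonic 10.2426
β=68°: printed 10.2000 | uniform 10.2000, cycloidal 11.7451, simple-harmonic 11.3460
only one law matches every sample → uniform

uniform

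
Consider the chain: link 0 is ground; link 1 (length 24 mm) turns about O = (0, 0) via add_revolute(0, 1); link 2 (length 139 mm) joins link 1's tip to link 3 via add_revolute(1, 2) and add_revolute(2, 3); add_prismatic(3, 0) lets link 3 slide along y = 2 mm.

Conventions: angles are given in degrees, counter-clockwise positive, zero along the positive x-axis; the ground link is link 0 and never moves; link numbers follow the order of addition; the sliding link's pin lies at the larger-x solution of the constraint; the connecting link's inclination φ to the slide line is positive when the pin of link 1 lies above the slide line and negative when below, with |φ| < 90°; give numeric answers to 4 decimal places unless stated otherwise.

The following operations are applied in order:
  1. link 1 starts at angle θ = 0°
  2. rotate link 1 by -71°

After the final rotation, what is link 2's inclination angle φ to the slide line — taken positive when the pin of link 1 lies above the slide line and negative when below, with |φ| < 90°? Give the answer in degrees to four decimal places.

geometry: r = 24 mm, L = 139 mm, e = 2 mm; θ starts at 0°
rotate link 1 by -71°: θ ← 0° -71° = -71°
h = r sin θ − e = -22.692446 − 2 = -24.692446
sin φ = h / L = -24.692446 / 139 = -0.17764350
φ = arcsin(-0.17764350) = -10.232530°

-10.2325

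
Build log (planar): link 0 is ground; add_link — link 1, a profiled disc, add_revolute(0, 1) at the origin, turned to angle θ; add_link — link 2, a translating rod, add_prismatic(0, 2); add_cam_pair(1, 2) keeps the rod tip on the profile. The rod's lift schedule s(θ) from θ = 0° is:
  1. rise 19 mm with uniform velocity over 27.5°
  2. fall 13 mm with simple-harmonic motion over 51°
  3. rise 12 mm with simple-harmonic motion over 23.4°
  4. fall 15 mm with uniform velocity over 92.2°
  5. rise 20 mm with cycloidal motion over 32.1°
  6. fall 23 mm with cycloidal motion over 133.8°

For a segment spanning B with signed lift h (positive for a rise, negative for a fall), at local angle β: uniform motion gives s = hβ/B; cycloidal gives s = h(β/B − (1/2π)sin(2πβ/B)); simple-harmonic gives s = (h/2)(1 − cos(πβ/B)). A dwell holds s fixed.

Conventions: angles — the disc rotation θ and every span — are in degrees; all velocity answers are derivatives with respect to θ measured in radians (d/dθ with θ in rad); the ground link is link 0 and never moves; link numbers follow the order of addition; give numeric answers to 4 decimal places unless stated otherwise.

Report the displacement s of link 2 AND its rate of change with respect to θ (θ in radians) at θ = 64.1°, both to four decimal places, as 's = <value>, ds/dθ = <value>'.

seg 1 [0°–27.5°] uniform, h=19: full span → s += 19 → s = 19.0000
seg 2 [27.5°–78.5°] simple-harmonic, h=-13: θ=64.1° here. β=36.6, B=51. -13/2·(1 − cos(π·0.7176)) = -10.6061 → s = 8.3939
velocity in seg [27.5°–78.5°] (simple-harmonic), θ in radians: β = 36.6° = 0.6388 rad, B = 51° = 0.8901 rad; ds/dθ = (πh/(2B)) sin(πβ/B) = (π·(-13)/(2·0.8901)) sin(π·0.7176) = -17.784091 mm/rad

s = 8.3939, ds/dθ = -17.7841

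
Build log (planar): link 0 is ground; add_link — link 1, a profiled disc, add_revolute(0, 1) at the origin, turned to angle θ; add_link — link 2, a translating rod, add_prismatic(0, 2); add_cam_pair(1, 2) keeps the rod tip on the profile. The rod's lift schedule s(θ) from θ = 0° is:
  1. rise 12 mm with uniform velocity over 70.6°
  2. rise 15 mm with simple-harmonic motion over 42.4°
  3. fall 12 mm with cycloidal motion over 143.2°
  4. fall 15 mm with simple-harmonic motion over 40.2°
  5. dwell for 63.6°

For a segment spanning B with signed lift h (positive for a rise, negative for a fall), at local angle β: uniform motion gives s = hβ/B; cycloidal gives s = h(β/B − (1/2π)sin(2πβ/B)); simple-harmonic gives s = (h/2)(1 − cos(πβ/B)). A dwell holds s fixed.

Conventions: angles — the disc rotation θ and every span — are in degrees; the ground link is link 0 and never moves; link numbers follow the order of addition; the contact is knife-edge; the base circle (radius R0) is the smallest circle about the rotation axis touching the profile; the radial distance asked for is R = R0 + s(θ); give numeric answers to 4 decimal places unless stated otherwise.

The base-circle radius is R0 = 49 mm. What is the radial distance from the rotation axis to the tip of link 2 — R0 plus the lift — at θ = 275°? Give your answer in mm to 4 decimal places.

seg 1 [0°–70.6°] uniform, h=12: full span → s += 12 → s = 12.0000
seg 2 [70.6°–113°] simple-harmonic, h=15: full span → s += 15 → s = 27.0000
seg 3 [113°–256.2°] cycloidal, h=-12: full span → s += -12 → s = 15.0000
seg 4 [256.2°–296.4°] simple-harmonic, h=-15: θ=275° here. β=18.8, B=40.2. -15/2·(1 − cos(π·0.4677)) = -6.7394 → s = 8.2606
R = R0 + s = 49 + 8.2606 = 57.2606

57.2606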